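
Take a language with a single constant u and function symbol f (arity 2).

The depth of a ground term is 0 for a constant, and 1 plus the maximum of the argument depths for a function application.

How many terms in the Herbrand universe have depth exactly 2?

Let N_k count ground terms of depth at most k. Each non-constant term of depth ≤ k is some function symbol applied to depth-≤(k−1) arguments, giving N_k = 1 + N_{k-1}^2.
N_0 = 1
N_1 = 1 + 1^2 = 2
N_2 = 1 + 2^2 = 5
Terms of depth exactly 2: N_2 − N_1 = 5 − 2 = 3.

3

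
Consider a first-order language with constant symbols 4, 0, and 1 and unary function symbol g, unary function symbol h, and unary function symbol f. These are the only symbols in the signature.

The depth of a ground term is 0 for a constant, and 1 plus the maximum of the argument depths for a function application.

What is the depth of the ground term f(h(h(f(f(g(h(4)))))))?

7

depth(h(4)) = 1 + depth(4) = 1 + 0 = 1
depth(g(h(4))) = 1 + depth(h(4)) = 1 + 1 = 2
depth(f(g(h(4)))) = 1 + depth(g(h(4))) = 1 + 2 = 3
depth(f(f(g(h(4))))) = 1 + depth(f(g(h(4)))) = 1 + 3 = 4
depth(h(f(f(g(h(4)))))) = 1 + depth(f(f(g(h(4))))) = 1 + 4 = 5
depth(h(h(f(f(g(h(4))))))) = 1 + depth(h(f(f(g(h(4)))))) = 1 + 5 = 6
depth(f(h(h(f(f(g(h(4)))))))) = 1 + depth(h(h(f(f(g(h(4))))))) = 1 + 6 = 7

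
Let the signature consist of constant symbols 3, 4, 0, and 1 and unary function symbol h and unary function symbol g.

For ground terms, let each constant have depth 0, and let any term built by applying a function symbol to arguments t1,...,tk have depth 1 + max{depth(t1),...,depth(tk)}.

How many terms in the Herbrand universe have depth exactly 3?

32

Write N_k for the number of ground terms of depth ≤ k. A term of depth ≤ k is either a constant or a function symbol applied to arguments of depth ≤ k−1, so N_k = 4 + N_{k-1} + N_{k-1}.
N_0 = 4
N_1 = 4 + 4 + 4 = 12
N_2 = 4 + 12 + 12 = 28
N_3 = 4 + 28 + 28 = 60
Terms of depth exactly 3: N_3 − N_2 = 60 − 28 = 32.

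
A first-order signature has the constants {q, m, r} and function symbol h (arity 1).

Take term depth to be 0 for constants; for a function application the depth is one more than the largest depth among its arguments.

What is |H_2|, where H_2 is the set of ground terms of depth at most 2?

9

Write N_k for the number of ground terms of depth ≤ k. A term of depth ≤ k is either a constant or a function symbol applied to arguments of depth ≤ k−1, so N_k = 3 + N_{k-1}.
N_0 = 3
N_1 = 3 + 3 = 6
N_2 = 3 + 6 = 9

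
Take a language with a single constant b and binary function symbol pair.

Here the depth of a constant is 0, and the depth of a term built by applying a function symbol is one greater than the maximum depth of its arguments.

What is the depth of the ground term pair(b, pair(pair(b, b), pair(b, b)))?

depth(pair(b, b)) = 1 + max(0, 0) = 1
depth(pair(pair(b, b), pair(b, b))) = 1 + max(1, 1) = 2
depth(pair(b, pair(pair(b, b), pair(b, b)))) = 1 + max(0, 2) = 3

3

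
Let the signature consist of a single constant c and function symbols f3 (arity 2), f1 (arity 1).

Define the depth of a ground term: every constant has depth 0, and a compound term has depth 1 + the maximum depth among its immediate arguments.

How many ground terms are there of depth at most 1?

Write N_k for the number of ground terms of depth ≤ k. A term of depth ≤ k is either a constant or a function symbol applied to arguments of depth ≤ k−1, so N_k = 1 + N_{k-1}^2 + N_{k-1}.
N_0 = 1
N_1 = 1 + 1^2 + 1 = 3
Explicitly: c, f3(c, c), f1(c).

3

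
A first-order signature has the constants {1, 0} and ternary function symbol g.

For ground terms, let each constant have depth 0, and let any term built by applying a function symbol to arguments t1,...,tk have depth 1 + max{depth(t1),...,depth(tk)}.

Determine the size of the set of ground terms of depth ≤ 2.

1002

Count level by level. With function symbols g/3, the terms of depth ≤ k are the 2 constants together with each function applied to depth-≤(k−1) tuples, so N_k = 2 + N_{k-1}^3.
N_0 = 2
N_1 = 2 + 2^3 = 10
N_2 = 2 + 10^3 = 1002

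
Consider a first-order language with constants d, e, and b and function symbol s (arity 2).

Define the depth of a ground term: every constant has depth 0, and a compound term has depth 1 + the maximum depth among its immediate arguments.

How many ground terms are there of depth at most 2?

If N_k denotes the number of depth-≤k ground terms, the 3 constants give N_0 = 3, and each function symbol of arity r contributes N_{k-1}^r new terms at level k: N_k = 3 + N_{k-1}^2.
N_0 = 3
N_1 = 3 + 3^2 = 12
N_2 = 3 + 12^2 = 147

147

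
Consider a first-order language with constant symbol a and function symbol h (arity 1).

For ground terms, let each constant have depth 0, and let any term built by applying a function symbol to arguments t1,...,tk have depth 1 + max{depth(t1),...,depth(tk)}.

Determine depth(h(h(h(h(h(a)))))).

depth(h(a)) = 1 + depth(a) = 1 + 0 = 1
depth(h(h(a))) = 1 + depth(h(a)) = 1 + 1 = 2
depth(h(h(h(a)))) = 1 + depth(h(h(a))) = 1 + 2 = 3
depth(h(h(h(h(a))))) = 1 + depth(h(h(h(a)))) = 1 + 3 = 4
depth(h(h(h(h(h(a)))))) = 1 + depth(h(h(h(h(a))))) = 1 + 4 = 5

5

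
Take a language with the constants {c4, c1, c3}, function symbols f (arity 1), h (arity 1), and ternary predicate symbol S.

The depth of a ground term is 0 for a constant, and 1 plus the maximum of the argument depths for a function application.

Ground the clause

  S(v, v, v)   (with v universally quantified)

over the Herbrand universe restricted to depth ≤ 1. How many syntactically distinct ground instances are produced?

9

Ground terms of depth ≤ 1:
  Let N_k = |{terms of depth ≤ k}|. Then N_0 = 3 and N_k = 3 + N_{k-1} + N_{k-1} for k ≥ 1 (one summand per function symbol, arity giving the exponent).
  N_0 = 3
  N_1 = 3 + 3 + 3 = 9
  Explicitly: c4, c1, c3, f(c4), f(c1), f(c3), h(c4), h(c1), h(c3).
So there are 9 ground terms available for substitution.
The clause has 1 distinct variable (v), which appears in the body. In the free term algebra distinct substitutions yield syntactically distinct ground instances.
Number of ground instances = 9.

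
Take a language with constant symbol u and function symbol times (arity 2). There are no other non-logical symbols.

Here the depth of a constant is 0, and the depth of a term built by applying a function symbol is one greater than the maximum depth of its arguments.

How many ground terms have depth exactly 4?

651

Write N_k for the number of ground terms of depth ≤ k. A term of depth ≤ k is either a constant or a function symbol applied to arguments of depth ≤ k−1, so N_k = 1 + N_{k-1}^2.
N_0 = 1
N_1 = 1 + 1^2 = 2
N_2 = 1 + 2^2 = 5
N_3 = 1 + 5^2 = 26
N_4 = 1 + 26^2 = 677
Terms of depth exactly 4: N_4 − N_3 = 677 − 26 = 651.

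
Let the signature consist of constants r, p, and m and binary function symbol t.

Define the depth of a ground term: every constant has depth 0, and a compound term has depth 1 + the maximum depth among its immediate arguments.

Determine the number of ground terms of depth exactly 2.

135

Let N_k count ground terms of depth at most k. Each non-constant term of depth ≤ k is some function symbol applied to depth-≤(k−1) arguments, giving N_k = 3 + N_{k-1}^2.
N_0 = 3
N_1 = 3 + 3^2 = 12
N_2 = 3 + 12^2 = 147
Terms of depth exactly 2: N_2 − N_1 = 147 − 12 = 135.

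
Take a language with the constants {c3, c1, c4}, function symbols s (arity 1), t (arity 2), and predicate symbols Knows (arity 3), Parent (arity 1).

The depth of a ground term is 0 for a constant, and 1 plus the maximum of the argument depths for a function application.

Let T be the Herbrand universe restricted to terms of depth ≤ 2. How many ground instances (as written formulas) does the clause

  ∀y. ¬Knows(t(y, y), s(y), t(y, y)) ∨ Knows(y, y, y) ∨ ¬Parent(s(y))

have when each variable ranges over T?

243

Ground terms of depth ≤ 2:
  If N_k denotes the number of depth-≤k ground terms, the 3 constants give N_0 = 3, and each function symbol of arity r contributes N_{k-1}^r new terms at level k: N_k = 3 + N_{k-1} + N_{k-1}^2.
  N_0 = 3
  N_1 = 3 + 3 + 3^2 = 15
  N_2 = 3 + 15 + 15^2 = 243
So there are 243 ground terms available for substitution.
The body mentions the single quantified variable y; since ground terms form a free algebra, no two substitutions collapse to the same formula.
Number of ground instances = 243.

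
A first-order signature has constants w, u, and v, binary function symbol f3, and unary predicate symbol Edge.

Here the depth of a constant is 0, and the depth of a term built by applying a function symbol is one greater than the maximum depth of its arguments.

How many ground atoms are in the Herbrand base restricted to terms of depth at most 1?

First count ground terms of depth ≤ 1.
Let N_k count ground terms of depth at most k. Each non-constant term of depth ≤ k is some function symbol applied to depth-≤(k−1) arguments, giving N_k = 3 + N_{k-1}^2.
N_0 = 3
N_1 = 3 + 3^2 = 12
Explicitly: w, u, v, f3(w, w), f3(w, u), f3(w, v), f3(u, w), f3(u, u), f3(u, v), f3(v, w), f3(v, u), f3(v, v).
So |H| = 12.
Ground atoms are formed by filling each argument slot of a predicate with a term from H, so an r-ary predicate gives |H|^r atoms:
  Edge: 12
Total ground atoms: 12.

12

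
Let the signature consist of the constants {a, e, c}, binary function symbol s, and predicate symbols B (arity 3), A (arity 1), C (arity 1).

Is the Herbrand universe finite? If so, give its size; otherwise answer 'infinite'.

infinite

The signature has at least one function symbol (s, arity 2) and at least one constant (a).
Iterating s gives infinitely many distinct ground terms: a, s(a, a), s(s(a, a), s(a, a)), ...
So the Herbrand universe is infinite.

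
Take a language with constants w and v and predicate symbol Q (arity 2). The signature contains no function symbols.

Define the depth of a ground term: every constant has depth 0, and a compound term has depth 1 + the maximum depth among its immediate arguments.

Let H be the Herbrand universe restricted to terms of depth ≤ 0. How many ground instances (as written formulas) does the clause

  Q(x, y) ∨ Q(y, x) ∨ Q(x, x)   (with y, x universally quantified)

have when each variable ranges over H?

Ground terms of depth ≤ 0:
  With no function symbols every ground term is a constant, so there are exactly 2 ground terms at every depth bound.
  N_0 = 2
  Explicitly: w, v.
So there are 2 ground terms available for substitution.
Each of y, x ranges independently over the available ground terms, and distinct assignments produce distinct instances.
Number of ground instances = 2^2 = 4.

4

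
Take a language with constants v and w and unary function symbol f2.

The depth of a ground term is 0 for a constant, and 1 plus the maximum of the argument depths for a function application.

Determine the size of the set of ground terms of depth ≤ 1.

Let N_k = |{terms of depth ≤ k}|. Then N_0 = 2 and N_k = 2 + N_{k-1} for k ≥ 1 (one summand per function symbol, arity giving the exponent).
N_0 = 2
N_1 = 2 + 2 = 4

4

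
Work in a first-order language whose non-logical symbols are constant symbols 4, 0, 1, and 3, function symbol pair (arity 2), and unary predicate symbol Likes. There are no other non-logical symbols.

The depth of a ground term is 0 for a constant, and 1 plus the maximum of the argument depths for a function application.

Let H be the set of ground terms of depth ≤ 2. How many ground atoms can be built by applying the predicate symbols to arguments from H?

First count ground terms of depth ≤ 2.
Write N_k for the number of ground terms of depth ≤ k. A term of depth ≤ k is either a constant or a function symbol applied to arguments of depth ≤ k−1, so N_k = 4 + N_{k-1}^2.
N_0 = 4
N_1 = 4 + 4^2 = 20
N_2 = 4 + 20^2 = 404
So |H| = 404.
For each predicate symbol, the number of ground atoms is |H| raised to its arity; summing:
  Likes: 404
Total ground atoms: 404.

404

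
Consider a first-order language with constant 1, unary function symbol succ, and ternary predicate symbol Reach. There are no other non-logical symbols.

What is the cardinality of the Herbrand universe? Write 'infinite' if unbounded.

infinite

The signature has at least one function symbol (succ, arity 1) and at least one constant (1).
Iterating succ gives infinitely many distinct ground terms: 1, succ(1), succ(succ(1)), ...
So the Herbrand universe is infinite.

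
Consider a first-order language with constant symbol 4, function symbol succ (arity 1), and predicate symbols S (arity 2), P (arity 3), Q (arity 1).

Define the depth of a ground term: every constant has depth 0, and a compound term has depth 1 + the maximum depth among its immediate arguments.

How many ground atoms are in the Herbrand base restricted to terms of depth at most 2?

39

First count ground terms of depth ≤ 2.
Count level by level. With function symbols succ/1, the terms of depth ≤ k are the 1 constant together with each function applied to depth-≤(k−1) tuples, so N_k = 1 + N_{k-1}.
N_0 = 1
N_1 = 1 + 1 = 2
N_2 = 1 + 2 = 3
Explicitly: 4, succ(4), succ(succ(4)).
So |H| = 3.
Each predicate of arity r yields |H|^r ground atoms (one per choice of an r-tuple from H):
  S: 3^2 = 9;  P: 3^3 = 27;  Q: 3
Total ground atoms: 9 + 27 + 3 = 39.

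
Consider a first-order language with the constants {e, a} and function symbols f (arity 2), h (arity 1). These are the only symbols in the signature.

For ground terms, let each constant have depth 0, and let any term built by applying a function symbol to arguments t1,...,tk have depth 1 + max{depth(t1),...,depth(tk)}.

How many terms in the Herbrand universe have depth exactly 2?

66

Write N_k for the number of ground terms of depth ≤ k. A term of depth ≤ k is either a constant or a function symbol applied to arguments of depth ≤ k−1, so N_k = 2 + N_{k-1}^2 + N_{k-1}.
N_0 = 2
N_1 = 2 + 2^2 + 2 = 8
N_2 = 2 + 8^2 + 8 = 74
Terms of depth exactly 2: N_2 − N_1 = 74 − 8 = 66.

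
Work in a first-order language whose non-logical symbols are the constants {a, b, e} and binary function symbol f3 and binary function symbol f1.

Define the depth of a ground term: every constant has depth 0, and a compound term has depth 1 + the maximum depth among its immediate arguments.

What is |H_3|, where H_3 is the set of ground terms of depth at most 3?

1566453

Let N_k count ground terms of depth at most k. Each non-constant term of depth ≤ k is some function symbol applied to depth-≤(k−1) arguments, giving N_k = 3 + N_{k-1}^2 + N_{k-1}^2.
N_0 = 3
N_1 = 3 + 3^2 + 3^2 = 21
N_2 = 3 + 21^2 + 21^2 = 885
N_3 = 3 + 885^2 + 885^2 = 1566453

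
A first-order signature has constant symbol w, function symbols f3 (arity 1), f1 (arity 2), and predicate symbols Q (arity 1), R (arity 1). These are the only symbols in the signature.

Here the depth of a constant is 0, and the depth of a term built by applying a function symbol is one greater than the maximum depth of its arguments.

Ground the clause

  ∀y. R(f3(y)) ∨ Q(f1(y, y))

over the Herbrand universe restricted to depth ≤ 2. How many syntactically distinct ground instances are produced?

13

Ground terms of depth ≤ 2:
  Let N_k = |{terms of depth ≤ k}|. Then N_0 = 1 and N_k = 1 + N_{k-1} + N_{k-1}^2 for k ≥ 1 (one summand per function symbol, arity giving the exponent).
  N_0 = 1
  N_1 = 1 + 1 + 1^2 = 3
  N_2 = 1 + 3 + 3^2 = 13
So there are 13 ground terms available for substitution.
The body mentions the single quantified variable y; since ground terms form a free algebra, no two substitutions collapse to the same formula.
Number of ground instances = 13.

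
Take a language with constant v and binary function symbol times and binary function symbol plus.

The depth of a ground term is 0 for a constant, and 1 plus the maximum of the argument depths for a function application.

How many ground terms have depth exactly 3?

704

If N_k denotes the number of depth-≤k ground terms, the 1 constant gives N_0 = 1, and each function symbol of arity r contributes N_{k-1}^r new terms at level k: N_k = 1 + N_{k-1}^2 + N_{k-1}^2.
N_0 = 1
N_1 = 1 + 1^2 + 1^2 = 3
N_2 = 1 + 3^2 + 3^2 = 19
N_3 = 1 + 19^2 + 19^2 = 723
Terms of depth exactly 3: N_3 − N_2 = 723 − 19 = 704.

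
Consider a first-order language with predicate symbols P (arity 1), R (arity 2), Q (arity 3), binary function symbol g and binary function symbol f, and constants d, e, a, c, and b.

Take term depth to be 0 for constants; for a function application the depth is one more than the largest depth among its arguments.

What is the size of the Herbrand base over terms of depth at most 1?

First count ground terms of depth ≤ 1.
Let N_k count ground terms of depth at most k. Each non-constant term of depth ≤ k is some function symbol applied to depth-≤(k−1) arguments, giving N_k = 5 + N_{k-1}^2 + N_{k-1}^2.
N_0 = 5
N_1 = 5 + 5^2 + 5^2 = 55
So |H| = 55.
For each predicate symbol, the number of ground atoms is |H| raised to its arity; summing:
  P: 55;  R: 55^2 = 3025;  Q: 55^3 = 166375
Total ground atoms: 55 + 3025 + 166375 = 169455.

169455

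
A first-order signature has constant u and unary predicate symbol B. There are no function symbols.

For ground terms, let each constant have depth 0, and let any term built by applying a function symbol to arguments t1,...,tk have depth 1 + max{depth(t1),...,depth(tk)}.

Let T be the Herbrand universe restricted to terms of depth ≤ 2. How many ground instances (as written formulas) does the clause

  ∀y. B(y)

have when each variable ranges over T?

1

Ground terms of depth ≤ 2:
  With no function symbols every ground term is a constant, so there is exactly 1 ground term at every depth bound.
  N_0 = 1
  N_1 = 1
  N_2 = 1
So there is exactly 1 ground term available for substitution.
The body mentions the single quantified variable y; since ground terms form a free algebra, no two substitutions collapse to the same formula.
Number of ground instances = 1.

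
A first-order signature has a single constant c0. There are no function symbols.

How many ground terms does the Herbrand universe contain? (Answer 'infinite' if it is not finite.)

There are no function symbols, so the only ground term is the single constant.
The Herbrand universe is {c0}, finite with 1 element.

1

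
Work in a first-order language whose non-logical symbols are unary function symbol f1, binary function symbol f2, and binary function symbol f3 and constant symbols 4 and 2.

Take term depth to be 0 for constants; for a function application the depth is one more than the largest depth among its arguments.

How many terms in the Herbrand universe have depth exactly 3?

Write N_k for the number of ground terms of depth ≤ k. A term of depth ≤ k is either a constant or a function symbol applied to arguments of depth ≤ k−1, so N_k = 2 + N_{k-1} + N_{k-1}^2 + N_{k-1}^2.
N_0 = 2
N_1 = 2 + 2 + 2^2 + 2^2 = 12
N_2 = 2 + 12 + 12^2 + 12^2 = 302
N_3 = 2 + 302 + 302^2 + 302^2 = 182712
Terms of depth exactly 3: N_3 − N_2 = 182712 − 302 = 182410.

182410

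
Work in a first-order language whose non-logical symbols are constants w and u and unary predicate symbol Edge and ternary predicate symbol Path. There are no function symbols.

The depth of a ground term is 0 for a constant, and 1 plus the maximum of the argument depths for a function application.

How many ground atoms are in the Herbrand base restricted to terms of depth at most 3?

10

First count ground terms of depth ≤ 3.
With no function symbols every ground term is a constant, so there are exactly 2 ground terms at every depth bound.
N_0 = 2
N_1 = 2
N_2 = 2
N_3 = 2
Explicitly: w, u.
So |H| = 2.
A ground atom is a predicate applied to a tuple of terms from H, so the count is the sum over predicates of |H|^arity:
  Edge: 2;  Path: 2^3 = 8
Total ground atoms: 2 + 8 = 10.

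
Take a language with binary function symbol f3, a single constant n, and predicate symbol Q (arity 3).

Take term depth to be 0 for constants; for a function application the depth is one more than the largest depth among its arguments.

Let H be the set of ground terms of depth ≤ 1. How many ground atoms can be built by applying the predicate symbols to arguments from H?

First count ground terms of depth ≤ 1.
Count level by level. With function symbols f3/2, the terms of depth ≤ k are the 1 constant together with each function applied to depth-≤(k−1) tuples, so N_k = 1 + N_{k-1}^2.
N_0 = 1
N_1 = 1 + 1^2 = 2
So |H| = 2.
Ground atoms are formed by filling each argument slot of a predicate with a term from H, so an r-ary predicate gives |H|^r atoms:
  Q: 2^3 = 8
Total ground atoms: 8.

8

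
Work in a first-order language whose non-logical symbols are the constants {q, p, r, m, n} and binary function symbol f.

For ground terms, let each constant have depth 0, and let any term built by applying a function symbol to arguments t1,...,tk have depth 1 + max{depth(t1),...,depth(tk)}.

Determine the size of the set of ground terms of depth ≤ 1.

30

Write N_k for the number of ground terms of depth ≤ k. A term of depth ≤ k is either a constant or a function symbol applied to arguments of depth ≤ k−1, so N_k = 5 + N_{k-1}^2.
N_0 = 5
N_1 = 5 + 5^2 = 30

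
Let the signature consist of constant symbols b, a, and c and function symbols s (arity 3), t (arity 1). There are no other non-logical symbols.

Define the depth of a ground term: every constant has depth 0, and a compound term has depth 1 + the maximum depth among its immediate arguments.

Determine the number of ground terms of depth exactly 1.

30

Count level by level. With function symbols s/3, t/1, the terms of depth ≤ k are the 3 constants together with each function applied to depth-≤(k−1) tuples, so N_k = 3 + N_{k-1}^3 + N_{k-1}.
N_0 = 3
N_1 = 3 + 3^3 + 3 = 33
Terms of depth exactly 1: N_1 − N_0 = 33 − 3 = 30.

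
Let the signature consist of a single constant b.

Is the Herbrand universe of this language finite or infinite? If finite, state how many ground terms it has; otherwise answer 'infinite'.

There are no function symbols, so the only ground term is the single constant.
The Herbrand universe is {b}, finite with 1 element.

1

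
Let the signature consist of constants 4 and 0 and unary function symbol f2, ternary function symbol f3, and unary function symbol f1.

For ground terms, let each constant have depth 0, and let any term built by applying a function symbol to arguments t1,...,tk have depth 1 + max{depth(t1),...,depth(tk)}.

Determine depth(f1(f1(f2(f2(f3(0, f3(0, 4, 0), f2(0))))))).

6

depth(f3(0, 4, 0)) = 1 + max(0, 0, 0) = 1
depth(f2(0)) = 1 + depth(0) = 1 + 0 = 1
depth(f3(0, f3(0, 4, 0), f2(0))) = 1 + max(0, 1, 1) = 2
depth(f2(f3(0, f3(0, 4, 0), f2(0)))) = 1 + depth(f3(0, f3(0, 4, 0), f2(0))) = 1 + 2 = 3
depth(f2(f2(f3(0, f3(0, 4, 0), f2(0))))) = 1 + depth(f2(f3(0, f3(0, 4, 0), f2(0)))) = 1 + 3 = 4
depth(f1(f2(f2(f3(0, f3(0, 4, 0), f2(0)))))) = 1 + depth(f2(f2(f3(0, f3(0, 4, 0), f2(0))))) = 1 + 4 = 5
depth(f1(f1(f2(f2(f3(0, f3(0, 4, 0), f2(0))))))) = 1 + depth(f1(f2(f2(f3(0, f3(0, 4, 0), f2(0)))))) = 1 + 5 = 6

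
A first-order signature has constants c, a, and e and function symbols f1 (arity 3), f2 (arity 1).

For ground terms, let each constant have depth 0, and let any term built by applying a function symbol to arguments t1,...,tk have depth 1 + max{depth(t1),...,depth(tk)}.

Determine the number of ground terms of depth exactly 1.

Write N_k for the number of ground terms of depth ≤ k. A term of depth ≤ k is either a constant or a function symbol applied to arguments of depth ≤ k−1, so N_k = 3 + N_{k-1}^3 + N_{k-1}.
N_0 = 3
N_1 = 3 + 3^3 + 3 = 33
Terms of depth exactly 1: N_1 − N_0 = 33 − 3 = 30.

30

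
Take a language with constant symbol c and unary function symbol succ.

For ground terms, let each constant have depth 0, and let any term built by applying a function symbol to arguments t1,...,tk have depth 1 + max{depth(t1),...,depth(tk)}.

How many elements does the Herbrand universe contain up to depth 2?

3

If N_k denotes the number of depth-≤k ground terms, the 1 constant gives N_0 = 1, and each function symbol of arity r contributes N_{k-1}^r new terms at level k: N_k = 1 + N_{k-1}.
N_0 = 1
N_1 = 1 + 1 = 2
N_2 = 1 + 2 = 3
Explicitly: c, succ(c), succ(succ(c)).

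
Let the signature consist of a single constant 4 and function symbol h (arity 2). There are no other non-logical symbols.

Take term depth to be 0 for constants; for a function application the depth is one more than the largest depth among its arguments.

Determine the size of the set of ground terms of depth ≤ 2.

5

Count level by level. With function symbols h/2, the terms of depth ≤ k are the 1 constant together with each function applied to depth-≤(k−1) tuples, so N_k = 1 + N_{k-1}^2.
N_0 = 1
N_1 = 1 + 1^2 = 2
N_2 = 1 + 2^2 = 5
Explicitly: 4, h(4, 4), h(4, h(4, 4)), h(h(4, 4), 4), h(h(4, 4), h(4, 4)).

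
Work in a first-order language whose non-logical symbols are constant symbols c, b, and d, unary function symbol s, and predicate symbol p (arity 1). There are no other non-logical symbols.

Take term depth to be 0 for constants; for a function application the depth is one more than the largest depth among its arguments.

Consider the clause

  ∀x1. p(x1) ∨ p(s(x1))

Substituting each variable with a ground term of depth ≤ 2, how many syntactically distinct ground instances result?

9

Ground terms of depth ≤ 2:
  Let N_k count ground terms of depth at most k. Each non-constant term of depth ≤ k is some function symbol applied to depth-≤(k−1) arguments, giving N_k = 3 + N_{k-1}.
  N_0 = 3
  N_1 = 3 + 3 = 6
  N_2 = 3 + 6 = 9
So there are 9 ground terms available for substitution.
The variable x1 ranges independently over the available ground terms, and distinct assignments produce distinct instances.
Number of ground instances = 9.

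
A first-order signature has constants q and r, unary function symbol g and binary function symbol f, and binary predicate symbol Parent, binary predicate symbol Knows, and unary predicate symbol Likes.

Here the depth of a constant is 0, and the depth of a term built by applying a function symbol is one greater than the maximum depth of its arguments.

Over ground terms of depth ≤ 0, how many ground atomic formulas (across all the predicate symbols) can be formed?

First count ground terms of depth ≤ 0.
Count level by level. With function symbols g/1, f/2, the terms of depth ≤ k are the 2 constants together with each function applied to depth-≤(k−1) tuples, so N_k = 2 + N_{k-1} + N_{k-1}^2.
N_0 = 2
Explicitly: q, r.
So |H| = 2.
Ground atoms are formed by filling each argument slot of a predicate with a term from H, so an r-ary predicate gives |H|^r atoms:
  Parent: 2^2 = 4;  Knows: 2^2 = 4;  Likes: 2
Total ground atoms: 4 + 4 + 2 = 10.

10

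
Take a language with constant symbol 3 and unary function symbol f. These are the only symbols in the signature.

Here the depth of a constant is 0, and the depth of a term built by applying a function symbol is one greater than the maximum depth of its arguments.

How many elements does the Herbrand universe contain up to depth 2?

3

Let N_k = |{terms of depth ≤ k}|. Then N_0 = 1 and N_k = 1 + N_{k-1} for k ≥ 1 (one summand per function symbol, arity giving the exponent).
N_0 = 1
N_1 = 1 + 1 = 2
N_2 = 1 + 2 = 3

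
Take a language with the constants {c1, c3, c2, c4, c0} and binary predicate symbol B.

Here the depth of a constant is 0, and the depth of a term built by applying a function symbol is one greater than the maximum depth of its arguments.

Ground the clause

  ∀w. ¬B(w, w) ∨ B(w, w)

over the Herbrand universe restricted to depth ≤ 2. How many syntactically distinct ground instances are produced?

Ground terms of depth ≤ 2:
  With no function symbols every ground term is a constant, so there are exactly 5 ground terms at every depth bound.
  N_0 = 5
  N_1 = 5
  N_2 = 5
  Explicitly: c1, c3, c2, c4, c0.
So there are 5 ground terms available for substitution.
The variable w ranges independently over the available ground terms, and distinct assignments produce distinct instances.
Number of ground instances = 5.

5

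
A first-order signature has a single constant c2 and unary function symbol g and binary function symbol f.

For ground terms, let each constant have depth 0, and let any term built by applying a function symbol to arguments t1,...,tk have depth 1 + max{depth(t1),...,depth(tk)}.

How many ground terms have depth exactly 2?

10

Let N_k count ground terms of depth at most k. Each non-constant term of depth ≤ k is some function symbol applied to depth-≤(k−1) arguments, giving N_k = 1 + N_{k-1} + N_{k-1}^2.
N_0 = 1
N_1 = 1 + 1 + 1^2 = 3
N_2 = 1 + 3 + 3^2 = 13
Terms of depth exactly 2: N_2 − N_1 = 13 − 3 = 10.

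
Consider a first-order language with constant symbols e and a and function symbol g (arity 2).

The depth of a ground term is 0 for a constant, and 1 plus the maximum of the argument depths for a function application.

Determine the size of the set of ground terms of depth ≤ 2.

38

If N_k denotes the number of depth-≤k ground terms, the 2 constants give N_0 = 2, and each function symbol of arity r contributes N_{k-1}^r new terms at level k: N_k = 2 + N_{k-1}^2.
N_0 = 2
N_1 = 2 + 2^2 = 6
N_2 = 2 + 6^2 = 38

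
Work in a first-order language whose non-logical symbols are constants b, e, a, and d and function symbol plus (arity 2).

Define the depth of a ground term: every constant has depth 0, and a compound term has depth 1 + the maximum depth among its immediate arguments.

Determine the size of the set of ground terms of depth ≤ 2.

404

Write N_k for the number of ground terms of depth ≤ k. A term of depth ≤ k is either a constant or a function symbol applied to arguments of depth ≤ k−1, so N_k = 4 + N_{k-1}^2.
N_0 = 4
N_1 = 4 + 4^2 = 20
N_2 = 4 + 20^2 = 404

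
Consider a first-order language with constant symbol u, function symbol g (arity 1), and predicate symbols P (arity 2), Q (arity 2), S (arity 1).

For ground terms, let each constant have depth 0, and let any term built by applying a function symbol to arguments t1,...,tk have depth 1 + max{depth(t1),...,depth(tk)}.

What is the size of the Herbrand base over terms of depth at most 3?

36

First count ground terms of depth ≤ 3.
Let N_k = |{terms of depth ≤ k}|. Then N_0 = 1 and N_k = 1 + N_{k-1} for k ≥ 1 (one summand per function symbol, arity giving the exponent).
N_0 = 1
N_1 = 1 + 1 = 2
N_2 = 1 + 2 = 3
N_3 = 1 + 3 = 4
Explicitly: u, g(u), g(g(u)), g(g(g(u))).
So |H| = 4.
Ground atoms are formed by filling each argument slot of a predicate with a term from H, so an r-ary predicate gives |H|^r atoms:
  P: 4^2 = 16;  Q: 4^2 = 16;  S: 4
Total ground atoms: 16 + 16 + 4 = 36.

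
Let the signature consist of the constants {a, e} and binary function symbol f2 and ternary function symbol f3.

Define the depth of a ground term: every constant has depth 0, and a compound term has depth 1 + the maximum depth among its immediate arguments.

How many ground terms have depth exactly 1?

Let N_k count ground terms of depth at most k. Each non-constant term of depth ≤ k is some function symbol applied to depth-≤(k−1) arguments, giving N_k = 2 + N_{k-1}^2 + N_{k-1}^3.
N_0 = 2
N_1 = 2 + 2^2 + 2^3 = 14
Terms of depth exactly 1: N_1 − N_0 = 14 − 2 = 12.

12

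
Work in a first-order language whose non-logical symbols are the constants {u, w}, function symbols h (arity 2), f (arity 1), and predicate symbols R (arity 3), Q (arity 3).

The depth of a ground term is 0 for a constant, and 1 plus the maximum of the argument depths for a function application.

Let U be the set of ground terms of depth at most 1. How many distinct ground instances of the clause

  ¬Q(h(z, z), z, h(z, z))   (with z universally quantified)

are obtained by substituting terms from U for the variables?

Ground terms of depth ≤ 1:
  Let N_k = |{terms of depth ≤ k}|. Then N_0 = 2 and N_k = 2 + N_{k-1}^2 + N_{k-1} for k ≥ 1 (one summand per function symbol, arity giving the exponent).
  N_0 = 2
  N_1 = 2 + 2^2 + 2 = 8
  Explicitly: u, w, h(u, u), h(u, w), h(w, u), h(w, w), f(u), f(w).
So there are 8 ground terms available for substitution.
There is 1 variable to instantiate (z),  occurring in at least one literal, so different choices give different ground instances.
Number of ground instances = 8.

8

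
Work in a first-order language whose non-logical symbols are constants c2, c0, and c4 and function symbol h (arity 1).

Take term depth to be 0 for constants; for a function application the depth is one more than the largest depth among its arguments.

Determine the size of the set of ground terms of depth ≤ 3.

Let N_k = |{terms of depth ≤ k}|. Then N_0 = 3 and N_k = 3 + N_{k-1} for k ≥ 1 (one summand per function symbol, arity giving the exponent).
N_0 = 3
N_1 = 3 + 3 = 6
N_2 = 3 + 6 = 9
N_3 = 3 + 9 = 12

12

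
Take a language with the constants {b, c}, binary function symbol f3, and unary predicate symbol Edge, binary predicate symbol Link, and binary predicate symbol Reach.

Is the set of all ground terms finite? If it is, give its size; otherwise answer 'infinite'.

The signature has at least one function symbol (f3, arity 2) and at least one constant (b).
Iterating f3 gives infinitely many distinct ground terms: b, f3(b, b), f3(f3(b, b), f3(b, b)), ...
So the Herbrand universe is infinite.

infinite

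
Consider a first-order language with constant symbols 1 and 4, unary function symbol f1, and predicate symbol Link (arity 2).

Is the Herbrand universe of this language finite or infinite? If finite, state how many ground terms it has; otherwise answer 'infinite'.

The signature has at least one function symbol (f1, arity 1) and at least one constant (1).
Iterating f1 gives infinitely many distinct ground terms: 1, f1(1), f1(f1(1)), ...
So the Herbrand universe is infinite.

infinite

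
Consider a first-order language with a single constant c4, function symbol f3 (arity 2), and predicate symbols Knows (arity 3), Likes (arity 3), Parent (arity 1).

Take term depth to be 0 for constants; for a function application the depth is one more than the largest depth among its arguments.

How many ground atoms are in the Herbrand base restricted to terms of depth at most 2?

255

First count ground terms of depth ≤ 2.
Write N_k for the number of ground terms of depth ≤ k. A term of depth ≤ k is either a constant or a function symbol applied to arguments of depth ≤ k−1, so N_k = 1 + N_{k-1}^2.
N_0 = 1
N_1 = 1 + 1^2 = 2
N_2 = 1 + 2^2 = 5
So |H| = 5.
Ground atoms are formed by filling each argument slot of a predicate with a term from H, so an r-ary predicate gives |H|^r atoms:
  Knows: 5^3 = 125;  Likes: 5^3 = 125;  Parent: 5
Total ground atoms: 125 + 125 + 5 = 255.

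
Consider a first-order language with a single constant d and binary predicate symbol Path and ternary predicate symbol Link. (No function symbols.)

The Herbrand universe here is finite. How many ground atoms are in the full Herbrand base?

With no function symbols, the Herbrand universe is just the 1 constant.
Ground atoms per predicate: Path: 1^2 = 1, Link: 1^3 = 1.
Herbrand base size = 1 + 1 = 2.

2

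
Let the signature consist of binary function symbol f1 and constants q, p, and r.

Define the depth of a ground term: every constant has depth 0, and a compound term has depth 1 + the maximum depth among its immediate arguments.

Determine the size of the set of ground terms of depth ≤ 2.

Write N_k for the number of ground terms of depth ≤ k. A term of depth ≤ k is either a constant or a function symbol applied to arguments of depth ≤ k−1, so N_k = 3 + N_{k-1}^2.
N_0 = 3
N_1 = 3 + 3^2 = 12
N_2 = 3 + 12^2 = 147

147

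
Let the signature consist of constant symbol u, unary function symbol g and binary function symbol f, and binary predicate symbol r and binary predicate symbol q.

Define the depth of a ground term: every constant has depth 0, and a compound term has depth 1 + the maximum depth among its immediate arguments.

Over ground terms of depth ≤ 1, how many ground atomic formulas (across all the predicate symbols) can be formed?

18

First count ground terms of depth ≤ 1.
Let N_k count ground terms of depth at most k. Each non-constant term of depth ≤ k is some function symbol applied to depth-≤(k−1) arguments, giving N_k = 1 + N_{k-1} + N_{k-1}^2.
N_0 = 1
N_1 = 1 + 1 + 1^2 = 3
Explicitly: u, g(u), f(u, u).
So |H| = 3.
Each predicate of arity r yields |H|^r ground atoms (one per choice of an r-tuple from H):
  r: 3^2 = 9;  q: 3^2 = 9
Total ground atoms: 9 + 9 = 18.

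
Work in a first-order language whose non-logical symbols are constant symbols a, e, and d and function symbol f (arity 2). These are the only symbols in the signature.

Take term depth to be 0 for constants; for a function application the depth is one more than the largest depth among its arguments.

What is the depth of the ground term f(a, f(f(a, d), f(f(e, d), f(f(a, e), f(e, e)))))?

5

depth(f(a, d)) = 1 + max(0, 0) = 1
depth(f(e, d)) = 1 + max(0, 0) = 1
depth(f(a, e)) = 1 + max(0, 0) = 1
depth(f(e, e)) = 1 + max(0, 0) = 1
depth(f(f(a, e), f(e, e))) = 1 + max(1, 1) = 2
depth(f(f(e, d), f(f(a, e), f(e, e)))) = 1 + max(1, 2) = 3
depth(f(f(a, d), f(f(e, d), f(f(a, e), f(e, e))))) = 1 + max(1, 3) = 4
depth(f(a, f(f(a, d), f(f(e, d), f(f(a, e), f(e, e)))))) = 1 + max(0, 4) = 5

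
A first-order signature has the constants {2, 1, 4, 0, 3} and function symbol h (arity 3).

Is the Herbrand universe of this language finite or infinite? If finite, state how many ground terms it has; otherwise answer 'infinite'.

The signature has at least one function symbol (h, arity 3) and at least one constant (2).
Iterating h gives infinitely many distinct ground terms: 2, h(2, 2, 2), h(h(2, 2, 2), h(2, 2, 2), h(2, 2, 2)), ...
So the Herbrand universe is infinite.

infinite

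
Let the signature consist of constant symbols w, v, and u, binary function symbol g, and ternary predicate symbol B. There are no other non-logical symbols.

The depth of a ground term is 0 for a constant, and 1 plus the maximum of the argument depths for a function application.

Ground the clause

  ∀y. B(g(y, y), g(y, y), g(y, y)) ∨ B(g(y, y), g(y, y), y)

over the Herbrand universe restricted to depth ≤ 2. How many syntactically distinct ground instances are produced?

Ground terms of depth ≤ 2:
  If N_k denotes the number of depth-≤k ground terms, the 3 constants give N_0 = 3, and each function symbol of arity r contributes N_{k-1}^r new terms at level k: N_k = 3 + N_{k-1}^2.
  N_0 = 3
  N_1 = 3 + 3^2 = 12
  N_2 = 3 + 12^2 = 147
So there are 147 ground terms available for substitution.
The clause has 1 distinct variable (y), which appears in the body. In the free term algebra distinct substitutions yield syntactically distinct ground instances.
Number of ground instances = 147.

147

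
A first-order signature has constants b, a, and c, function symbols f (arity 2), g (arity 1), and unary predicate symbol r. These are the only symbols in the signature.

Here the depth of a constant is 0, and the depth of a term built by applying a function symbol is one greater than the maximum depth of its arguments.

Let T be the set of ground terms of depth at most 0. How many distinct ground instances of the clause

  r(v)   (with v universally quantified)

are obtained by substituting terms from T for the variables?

Ground terms of depth ≤ 0:
  If N_k denotes the number of depth-≤k ground terms, the 3 constants give N_0 = 3, and each function symbol of arity r contributes N_{k-1}^r new terms at level k: N_k = 3 + N_{k-1}^2 + N_{k-1}.
  N_0 = 3
  Explicitly: b, a, c.
So there are 3 ground terms available for substitution.
The clause has 1 distinct variable (v), which appears in the body. In the free term algebra distinct substitutions yield syntactically distinct ground instances.
Number of ground instances = 3.

3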